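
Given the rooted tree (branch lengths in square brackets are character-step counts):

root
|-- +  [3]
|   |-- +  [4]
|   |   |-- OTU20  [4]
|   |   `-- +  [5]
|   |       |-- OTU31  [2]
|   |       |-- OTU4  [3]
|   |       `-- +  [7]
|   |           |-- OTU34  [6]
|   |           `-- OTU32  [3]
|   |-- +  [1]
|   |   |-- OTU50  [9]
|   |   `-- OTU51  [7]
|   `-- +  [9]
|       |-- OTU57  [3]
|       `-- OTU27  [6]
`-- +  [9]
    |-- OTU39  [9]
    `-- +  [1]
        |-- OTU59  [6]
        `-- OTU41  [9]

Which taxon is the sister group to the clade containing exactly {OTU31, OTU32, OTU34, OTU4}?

OTU20

The clade containing exactly {OTU31, OTU32, OTU34, OTU4} attaches to the tree at the node subtending (OTU20,(OTU31,OTU4,(OTU34,OTU32))).
The other lineage descending from that same node — the sister group — is the single tip OTU20.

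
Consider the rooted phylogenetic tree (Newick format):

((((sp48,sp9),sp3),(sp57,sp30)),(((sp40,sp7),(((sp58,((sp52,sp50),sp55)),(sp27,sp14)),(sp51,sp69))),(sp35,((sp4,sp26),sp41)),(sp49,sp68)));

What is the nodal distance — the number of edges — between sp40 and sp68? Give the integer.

5

The MRCA of sp40 and sp68 is the node subtending (((sp40,sp7),(((sp58,((sp52,sp50),sp55)),(sp27,sp14)),(sp51,sp69))),(sp35,((sp4,sp26),sp41)),(sp49,sp68)).
From sp40 up to that node: 3 branches. From sp68 up to the same node: 2 branches. Total: 3 + 2 = 5.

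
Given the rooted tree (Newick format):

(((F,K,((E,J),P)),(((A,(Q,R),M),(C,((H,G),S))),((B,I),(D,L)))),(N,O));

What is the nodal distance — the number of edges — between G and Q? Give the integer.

The MRCA of G and Q is the node subtending ((A,(Q,R),M),(C,((H,G),S))).
From G up to that node: 4 branches. From Q up to the same node: 3 branches. Total: 4 + 3 = 7.

7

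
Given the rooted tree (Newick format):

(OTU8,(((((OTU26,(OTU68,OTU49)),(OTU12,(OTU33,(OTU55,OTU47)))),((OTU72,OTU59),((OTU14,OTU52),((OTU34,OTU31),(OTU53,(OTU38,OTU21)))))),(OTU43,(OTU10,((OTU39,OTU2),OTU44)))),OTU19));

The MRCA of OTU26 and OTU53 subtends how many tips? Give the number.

The MRCA of OTU26 and OTU53 is the node subtending (((OTU26,(OTU68,OTU49)),(OTU12,(OTU33,(OTU55,OTU47)))),((OTU72,OTU59),((OTU14,OTU52),((OTU34,OTU31),(OTU53,(OTU38,OTU21)))))).
That clade contains 16 terminal taxa: OTU12, OTU14, OTU21, OTU26, OTU31, OTU33, OTU34, OTU38, OTU47, OTU49, OTU52, OTU53, OTU55, OTU59, OTU68, OTU72.

16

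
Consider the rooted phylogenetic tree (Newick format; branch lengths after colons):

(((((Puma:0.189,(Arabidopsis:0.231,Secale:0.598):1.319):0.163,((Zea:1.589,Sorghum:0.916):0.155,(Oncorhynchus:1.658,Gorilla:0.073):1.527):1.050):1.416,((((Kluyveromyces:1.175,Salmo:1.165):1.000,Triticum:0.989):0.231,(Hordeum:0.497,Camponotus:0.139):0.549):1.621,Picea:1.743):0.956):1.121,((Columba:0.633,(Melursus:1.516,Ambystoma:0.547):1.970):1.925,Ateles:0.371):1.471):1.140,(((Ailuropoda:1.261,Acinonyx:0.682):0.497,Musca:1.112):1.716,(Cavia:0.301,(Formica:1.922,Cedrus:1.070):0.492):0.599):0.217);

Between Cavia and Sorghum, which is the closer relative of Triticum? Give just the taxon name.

Sorghum

The MRCA of Triticum and Sorghum subtends (((Puma,(Arabidopsis,Secale)),((Zea,Sorghum),(Oncorhynchus,Gorilla))),((((Kluyveromyces,Salmo),Triticum),(Hordeum,Camponotus)),Picea)) (13 taxa).
The MRCA of Triticum and Cavia is the root, subtending the entire tree (23 taxa).
The first is nested inside the second, so Triticum shares a more recent common ancestor with Sorghum.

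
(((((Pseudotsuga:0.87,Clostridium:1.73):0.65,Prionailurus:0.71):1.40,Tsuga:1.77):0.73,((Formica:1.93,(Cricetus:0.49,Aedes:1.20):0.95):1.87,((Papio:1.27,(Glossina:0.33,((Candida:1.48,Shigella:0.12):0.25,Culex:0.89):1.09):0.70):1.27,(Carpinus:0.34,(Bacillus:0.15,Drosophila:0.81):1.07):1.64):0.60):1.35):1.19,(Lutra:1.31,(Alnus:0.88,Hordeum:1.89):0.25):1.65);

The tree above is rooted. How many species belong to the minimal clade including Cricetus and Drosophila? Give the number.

The MRCA of Cricetus and Drosophila is the node subtending ((Formica,(Cricetus,Aedes)),((Papio,(Glossina,((Candida,Shigella),Culex))),(Carpinus,(Bacillus,Drosophila)))).
That clade contains 11 terminal taxa: Aedes, Bacillus, Candida, Carpinus, Cricetus, Culex, Drosophila, Formica, Glossina, Papio, Shigella.

11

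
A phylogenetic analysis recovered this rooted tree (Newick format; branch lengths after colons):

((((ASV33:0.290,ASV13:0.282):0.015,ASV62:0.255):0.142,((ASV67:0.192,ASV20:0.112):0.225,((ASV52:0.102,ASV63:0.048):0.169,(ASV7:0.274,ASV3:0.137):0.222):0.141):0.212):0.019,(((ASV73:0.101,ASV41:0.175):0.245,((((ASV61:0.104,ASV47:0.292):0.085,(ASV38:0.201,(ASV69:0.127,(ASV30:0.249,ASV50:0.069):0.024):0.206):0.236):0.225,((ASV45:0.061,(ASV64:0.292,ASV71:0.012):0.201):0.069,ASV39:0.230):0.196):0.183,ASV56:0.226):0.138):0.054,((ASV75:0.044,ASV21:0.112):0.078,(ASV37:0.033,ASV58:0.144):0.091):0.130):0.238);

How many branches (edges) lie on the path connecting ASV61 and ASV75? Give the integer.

9

The MRCA of ASV61 and ASV75 is the node subtending (((ASV73,ASV41),((((ASV61,ASV47),(ASV38,(ASV69,(ASV30,ASV50)))),((ASV45,(ASV64,ASV71)),ASV39)),ASV56)),((ASV75,ASV21),(ASV37,ASV58))).
From ASV61 up to that node: 6 branches. From ASV75 up to the same node: 3 branches. Total: 6 + 3 = 9.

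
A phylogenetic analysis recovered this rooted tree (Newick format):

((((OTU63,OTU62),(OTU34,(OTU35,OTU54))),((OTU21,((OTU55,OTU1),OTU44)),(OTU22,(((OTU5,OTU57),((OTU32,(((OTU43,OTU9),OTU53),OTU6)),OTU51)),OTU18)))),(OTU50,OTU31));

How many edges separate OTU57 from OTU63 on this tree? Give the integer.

9

The MRCA of OTU57 and OTU63 is the node subtending (((OTU63,OTU62),(OTU34,(OTU35,OTU54))),((OTU21,((OTU55,OTU1),OTU44)),(OTU22,(((OTU5,OTU57),((OTU32,(((OTU43,OTU9),OTU53),OTU6)),OTU51)),OTU18)))).
From OTU57 up to that node: 6 branches. From OTU63 up to the same node: 3 branches. Total: 6 + 3 = 9.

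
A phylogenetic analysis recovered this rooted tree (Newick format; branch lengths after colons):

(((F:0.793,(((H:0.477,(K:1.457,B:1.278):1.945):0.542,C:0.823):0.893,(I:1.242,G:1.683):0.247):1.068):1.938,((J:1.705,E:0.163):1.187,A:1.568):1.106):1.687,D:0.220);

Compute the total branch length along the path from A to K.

The path runs A → … → MRCA → … → K; the MRCA is the node subtending ((F,(((H,(K,B)),C),(I,G))),((J,E),A)).
Branch lengths along that path: 1.568 + 1.106 + 1.938 + 1.068 + 0.893 + 0.542 + 1.945 + 1.457 = 10.517.

10.517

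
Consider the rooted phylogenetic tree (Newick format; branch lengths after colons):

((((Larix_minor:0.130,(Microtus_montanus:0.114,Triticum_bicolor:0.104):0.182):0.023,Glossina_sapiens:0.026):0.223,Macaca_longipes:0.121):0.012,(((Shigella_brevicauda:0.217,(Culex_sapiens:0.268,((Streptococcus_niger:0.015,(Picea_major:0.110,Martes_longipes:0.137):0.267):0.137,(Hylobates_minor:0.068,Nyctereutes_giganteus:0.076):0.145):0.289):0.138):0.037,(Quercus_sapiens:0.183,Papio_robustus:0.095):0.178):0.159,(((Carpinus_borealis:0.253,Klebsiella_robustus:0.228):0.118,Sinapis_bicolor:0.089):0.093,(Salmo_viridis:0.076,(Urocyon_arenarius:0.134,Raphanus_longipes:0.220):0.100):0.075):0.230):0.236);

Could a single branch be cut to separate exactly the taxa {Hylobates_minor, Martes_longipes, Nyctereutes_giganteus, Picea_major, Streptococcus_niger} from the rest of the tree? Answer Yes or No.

Yes

The most recent common ancestor of these taxa subtends ((Streptococcus_niger,(Picea_major,Martes_longipes)),(Hylobates_minor,Nyctereutes_giganteus)).
That clade has exactly 5 tips — every listed taxon and nothing else — so the group is monophyletic.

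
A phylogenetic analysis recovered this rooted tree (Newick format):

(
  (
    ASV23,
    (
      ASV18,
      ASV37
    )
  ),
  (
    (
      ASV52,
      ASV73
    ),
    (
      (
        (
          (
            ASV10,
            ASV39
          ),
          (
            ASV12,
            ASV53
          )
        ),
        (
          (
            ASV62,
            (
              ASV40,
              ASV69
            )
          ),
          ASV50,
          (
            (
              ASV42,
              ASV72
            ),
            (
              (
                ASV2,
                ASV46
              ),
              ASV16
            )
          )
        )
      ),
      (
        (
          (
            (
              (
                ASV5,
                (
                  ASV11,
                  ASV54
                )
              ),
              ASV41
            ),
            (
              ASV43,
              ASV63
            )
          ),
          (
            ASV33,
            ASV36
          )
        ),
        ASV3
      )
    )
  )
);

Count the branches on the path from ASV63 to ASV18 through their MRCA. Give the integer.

10

The MRCA of ASV63 and ASV18 is the root of the tree.
From ASV63 up to that node: 7 branches. From ASV18 up to the same node: 3 branches. Total: 7 + 3 = 10.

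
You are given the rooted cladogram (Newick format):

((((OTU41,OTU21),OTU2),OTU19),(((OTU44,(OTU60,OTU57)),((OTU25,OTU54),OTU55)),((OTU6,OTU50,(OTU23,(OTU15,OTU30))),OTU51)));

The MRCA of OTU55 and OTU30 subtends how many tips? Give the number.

12

The MRCA of OTU55 and OTU30 is the node subtending (((OTU44,(OTU60,OTU57)),((OTU25,OTU54),OTU55)),((OTU6,OTU50,(OTU23,(OTU15,OTU30))),OTU51)).
That clade contains 12 terminal taxa: OTU15, OTU23, OTU25, OTU30, OTU44, OTU50, OTU51, OTU54, OTU55, OTU57, OTU6, OTU60.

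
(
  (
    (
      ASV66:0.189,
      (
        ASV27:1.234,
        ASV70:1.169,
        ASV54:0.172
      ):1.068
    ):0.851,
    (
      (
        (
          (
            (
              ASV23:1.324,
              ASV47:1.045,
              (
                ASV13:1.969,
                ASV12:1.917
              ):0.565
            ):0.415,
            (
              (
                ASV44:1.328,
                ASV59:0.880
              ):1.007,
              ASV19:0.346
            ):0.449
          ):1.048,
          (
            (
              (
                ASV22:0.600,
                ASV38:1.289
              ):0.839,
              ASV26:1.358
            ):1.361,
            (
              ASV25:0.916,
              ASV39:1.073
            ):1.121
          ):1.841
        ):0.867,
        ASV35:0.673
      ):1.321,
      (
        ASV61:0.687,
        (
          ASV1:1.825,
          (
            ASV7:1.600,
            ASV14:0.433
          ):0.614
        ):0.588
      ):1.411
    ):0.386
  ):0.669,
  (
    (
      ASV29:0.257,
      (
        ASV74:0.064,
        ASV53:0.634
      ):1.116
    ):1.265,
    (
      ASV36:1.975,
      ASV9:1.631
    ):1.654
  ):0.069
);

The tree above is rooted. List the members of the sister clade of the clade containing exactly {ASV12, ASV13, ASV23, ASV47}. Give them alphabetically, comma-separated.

ASV19, ASV44, ASV59

The clade containing exactly {ASV12, ASV13, ASV23, ASV47} attaches to the tree at the node subtending ((ASV23,ASV47,(ASV13,ASV12)),((ASV44,ASV59),ASV19)).
The other lineage descending from that same node — the sister group — is ((ASV44,ASV59),ASV19); its 3 tips in alphabetical order are the answer.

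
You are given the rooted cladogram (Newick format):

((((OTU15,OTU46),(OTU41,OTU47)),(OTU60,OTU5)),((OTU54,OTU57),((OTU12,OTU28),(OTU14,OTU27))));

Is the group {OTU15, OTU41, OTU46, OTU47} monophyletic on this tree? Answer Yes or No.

Yes

The most recent common ancestor of these taxa subtends ((OTU15,OTU46),(OTU41,OTU47)).
That clade has exactly 4 tips — every listed taxon and nothing else — so the group is monophyletic.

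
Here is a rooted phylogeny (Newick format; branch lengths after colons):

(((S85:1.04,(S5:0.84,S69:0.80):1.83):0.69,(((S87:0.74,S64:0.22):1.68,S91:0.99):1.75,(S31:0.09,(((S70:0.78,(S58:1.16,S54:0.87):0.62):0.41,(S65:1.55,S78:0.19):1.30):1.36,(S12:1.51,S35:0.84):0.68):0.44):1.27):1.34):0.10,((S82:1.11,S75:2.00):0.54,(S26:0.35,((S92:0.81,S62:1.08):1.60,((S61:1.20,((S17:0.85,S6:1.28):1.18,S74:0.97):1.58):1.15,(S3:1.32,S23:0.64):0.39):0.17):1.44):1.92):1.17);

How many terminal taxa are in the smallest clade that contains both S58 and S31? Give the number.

The MRCA of S58 and S31 is the node subtending (S31,(((S70,(S58,S54)),(S65,S78)),(S12,S35))).
That clade contains 8 terminal taxa: S12, S31, S35, S54, S58, S65, S70, S78.

8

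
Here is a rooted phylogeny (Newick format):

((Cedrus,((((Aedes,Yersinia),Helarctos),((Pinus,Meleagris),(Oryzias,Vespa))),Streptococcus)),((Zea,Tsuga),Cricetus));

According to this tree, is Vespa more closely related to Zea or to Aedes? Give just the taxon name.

The MRCA of Vespa and Aedes subtends (((Aedes,Yersinia),Helarctos),((Pinus,Meleagris),(Oryzias,Vespa))) (7 taxa).
The MRCA of Vespa and Zea is the root, subtending the entire tree (12 taxa).
The first is nested inside the second, so Vespa shares a more recent common ancestor with Aedes.

Aedes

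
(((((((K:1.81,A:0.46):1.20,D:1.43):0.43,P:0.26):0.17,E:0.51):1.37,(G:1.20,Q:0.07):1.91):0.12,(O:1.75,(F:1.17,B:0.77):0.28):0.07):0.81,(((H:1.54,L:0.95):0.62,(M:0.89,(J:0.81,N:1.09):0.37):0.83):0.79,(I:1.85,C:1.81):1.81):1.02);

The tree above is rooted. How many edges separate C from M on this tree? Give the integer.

The MRCA of C and M is the node subtending (((H,L),(M,(J,N))),(I,C)).
From C up to that node: 2 branches. From M up to the same node: 3 branches. Total: 2 + 3 = 5.

5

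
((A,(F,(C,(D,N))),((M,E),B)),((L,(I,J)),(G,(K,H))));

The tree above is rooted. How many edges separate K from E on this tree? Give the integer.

The MRCA of K and E is the root of the tree.
From K up to that node: 4 branches. From E up to the same node: 4 branches. Total: 4 + 4 = 8.

8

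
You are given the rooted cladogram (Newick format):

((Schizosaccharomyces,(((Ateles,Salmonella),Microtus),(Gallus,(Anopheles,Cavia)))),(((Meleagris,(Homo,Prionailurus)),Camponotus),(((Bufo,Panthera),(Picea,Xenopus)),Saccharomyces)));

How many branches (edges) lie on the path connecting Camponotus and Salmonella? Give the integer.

8

The MRCA of Camponotus and Salmonella is the root of the tree.
From Camponotus up to that node: 3 branches. From Salmonella up to the same node: 5 branches. Total: 3 + 5 = 8.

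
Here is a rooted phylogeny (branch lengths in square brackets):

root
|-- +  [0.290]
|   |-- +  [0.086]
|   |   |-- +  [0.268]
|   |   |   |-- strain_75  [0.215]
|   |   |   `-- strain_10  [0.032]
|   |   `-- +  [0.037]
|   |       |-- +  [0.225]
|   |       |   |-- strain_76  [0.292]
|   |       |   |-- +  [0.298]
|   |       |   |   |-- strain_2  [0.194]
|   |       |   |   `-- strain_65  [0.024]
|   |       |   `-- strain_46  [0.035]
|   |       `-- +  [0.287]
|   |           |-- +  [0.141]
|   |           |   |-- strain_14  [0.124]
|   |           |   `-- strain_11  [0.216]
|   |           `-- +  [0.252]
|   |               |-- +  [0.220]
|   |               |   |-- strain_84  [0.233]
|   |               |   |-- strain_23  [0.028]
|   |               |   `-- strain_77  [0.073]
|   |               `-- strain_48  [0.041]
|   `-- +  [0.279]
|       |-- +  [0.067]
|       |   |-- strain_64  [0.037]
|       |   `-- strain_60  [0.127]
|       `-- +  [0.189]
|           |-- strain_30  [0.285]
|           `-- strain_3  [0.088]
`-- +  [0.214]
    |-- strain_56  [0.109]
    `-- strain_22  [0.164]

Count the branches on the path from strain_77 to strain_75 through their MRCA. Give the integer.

7

The MRCA of strain_77 and strain_75 is the node subtending ((strain_75,strain_10),((strain_76,(strain_2,strain_65),strain_46),((strain_14,strain_11),((strain_84,strain_23,strain_77),strain_48)))).
From strain_77 up to that node: 5 branches. From strain_75 up to the same node: 2 branches. Total: 5 + 2 = 7.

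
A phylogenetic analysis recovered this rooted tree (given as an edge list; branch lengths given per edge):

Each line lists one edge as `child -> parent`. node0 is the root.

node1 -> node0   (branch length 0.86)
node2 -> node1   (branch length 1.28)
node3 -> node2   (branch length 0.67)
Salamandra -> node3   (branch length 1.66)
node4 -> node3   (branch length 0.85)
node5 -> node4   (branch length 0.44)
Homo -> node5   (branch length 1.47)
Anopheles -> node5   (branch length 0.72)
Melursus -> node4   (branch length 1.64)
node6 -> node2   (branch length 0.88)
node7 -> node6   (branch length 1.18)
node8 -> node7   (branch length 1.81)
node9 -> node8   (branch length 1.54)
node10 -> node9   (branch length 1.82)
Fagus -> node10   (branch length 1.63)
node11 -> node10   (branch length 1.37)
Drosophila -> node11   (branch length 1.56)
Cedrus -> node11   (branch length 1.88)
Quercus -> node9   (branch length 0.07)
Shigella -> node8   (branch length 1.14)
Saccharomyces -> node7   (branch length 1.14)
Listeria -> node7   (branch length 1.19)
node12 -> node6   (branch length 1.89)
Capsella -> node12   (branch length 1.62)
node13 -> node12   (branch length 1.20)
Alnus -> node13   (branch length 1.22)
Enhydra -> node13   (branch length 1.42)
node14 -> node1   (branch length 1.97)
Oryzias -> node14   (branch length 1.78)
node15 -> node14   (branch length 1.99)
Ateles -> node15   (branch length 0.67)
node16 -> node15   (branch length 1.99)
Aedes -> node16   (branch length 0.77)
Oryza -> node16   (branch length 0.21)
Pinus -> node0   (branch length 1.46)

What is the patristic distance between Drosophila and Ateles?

16.07

The path runs Drosophila → … → MRCA → … → Ateles; the MRCA is the node subtending (((Salamandra,((Homo,Anopheles),Melursus)),(((((Fagus,(Drosophila,Cedrus)),Quercus),Shigella),Saccharomyces,Listeria),(Capsella,(Alnus,Enhydra)))),(Oryzias,(Ateles,(Aedes,Oryza)))).
Branch lengths along that path: 1.56 + 1.37 + 1.82 + 1.54 + 1.81 + 1.18 + 0.88 + 1.28 + 1.97 + 1.99 + 0.67 = 16.07.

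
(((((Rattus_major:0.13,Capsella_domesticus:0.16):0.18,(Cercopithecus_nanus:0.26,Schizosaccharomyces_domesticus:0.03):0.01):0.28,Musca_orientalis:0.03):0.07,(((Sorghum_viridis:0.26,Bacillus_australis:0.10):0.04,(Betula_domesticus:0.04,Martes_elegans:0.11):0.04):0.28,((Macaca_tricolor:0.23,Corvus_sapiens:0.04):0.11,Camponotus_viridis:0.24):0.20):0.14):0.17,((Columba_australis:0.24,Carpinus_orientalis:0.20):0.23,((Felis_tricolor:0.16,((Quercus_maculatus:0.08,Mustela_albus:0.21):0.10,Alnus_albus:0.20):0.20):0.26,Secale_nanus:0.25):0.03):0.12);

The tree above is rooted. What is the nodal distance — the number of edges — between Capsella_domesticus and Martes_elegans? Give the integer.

8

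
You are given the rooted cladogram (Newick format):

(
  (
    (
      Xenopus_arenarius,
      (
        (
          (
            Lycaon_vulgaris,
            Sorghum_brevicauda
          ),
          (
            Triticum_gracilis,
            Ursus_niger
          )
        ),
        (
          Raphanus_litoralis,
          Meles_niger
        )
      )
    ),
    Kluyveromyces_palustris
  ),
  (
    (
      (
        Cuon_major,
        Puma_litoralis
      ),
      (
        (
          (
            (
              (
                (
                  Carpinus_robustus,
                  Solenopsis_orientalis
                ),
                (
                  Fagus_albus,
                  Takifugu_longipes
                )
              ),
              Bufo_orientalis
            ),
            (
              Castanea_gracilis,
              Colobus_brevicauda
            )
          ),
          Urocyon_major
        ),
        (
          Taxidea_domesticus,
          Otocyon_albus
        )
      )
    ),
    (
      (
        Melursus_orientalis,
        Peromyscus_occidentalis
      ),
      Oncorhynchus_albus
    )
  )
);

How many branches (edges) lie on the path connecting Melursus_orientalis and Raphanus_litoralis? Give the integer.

9

The MRCA of Melursus_orientalis and Raphanus_litoralis is the root of the tree.
From Melursus_orientalis up to that node: 4 branches. From Raphanus_litoralis up to the same node: 5 branches. Total: 4 + 5 = 9.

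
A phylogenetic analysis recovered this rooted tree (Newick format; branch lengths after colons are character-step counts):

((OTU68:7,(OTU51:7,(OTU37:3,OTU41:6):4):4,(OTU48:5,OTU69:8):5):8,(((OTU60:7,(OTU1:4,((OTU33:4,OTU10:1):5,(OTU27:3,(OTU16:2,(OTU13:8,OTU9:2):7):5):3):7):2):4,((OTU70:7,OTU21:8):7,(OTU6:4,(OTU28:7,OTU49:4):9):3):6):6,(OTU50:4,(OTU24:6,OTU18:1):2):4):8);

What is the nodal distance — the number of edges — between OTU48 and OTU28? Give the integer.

9

The MRCA of OTU48 and OTU28 is the root of the tree.
From OTU48 up to that node: 3 branches. From OTU28 up to the same node: 6 branches. Total: 3 + 6 = 9.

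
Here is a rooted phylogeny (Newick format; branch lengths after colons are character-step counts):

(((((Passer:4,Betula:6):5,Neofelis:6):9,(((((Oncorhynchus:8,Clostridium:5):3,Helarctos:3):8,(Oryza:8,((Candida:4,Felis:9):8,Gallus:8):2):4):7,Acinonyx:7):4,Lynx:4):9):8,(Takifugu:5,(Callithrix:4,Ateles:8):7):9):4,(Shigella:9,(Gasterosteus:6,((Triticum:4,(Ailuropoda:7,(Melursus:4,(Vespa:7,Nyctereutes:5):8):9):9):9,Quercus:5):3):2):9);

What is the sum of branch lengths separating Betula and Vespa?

88

The path runs Betula → … → MRCA → … → Vespa; the MRCA is the root of the tree.
Branch lengths along that path: 6 + 5 + 9 + 8 + 4 + 9 + 2 + 3 + 9 + 9 + 9 + 8 + 7 = 88.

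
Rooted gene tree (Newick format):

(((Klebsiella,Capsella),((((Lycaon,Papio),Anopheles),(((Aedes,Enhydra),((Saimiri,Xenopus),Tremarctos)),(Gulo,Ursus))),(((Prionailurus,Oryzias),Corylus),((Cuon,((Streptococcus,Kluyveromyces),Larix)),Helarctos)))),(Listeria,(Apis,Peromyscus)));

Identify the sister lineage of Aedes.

Enhydra

Aedes attaches to the tree at the node subtending (Aedes,Enhydra).
The other lineage descending from that same node — the sister group — is the single tip Enhydra.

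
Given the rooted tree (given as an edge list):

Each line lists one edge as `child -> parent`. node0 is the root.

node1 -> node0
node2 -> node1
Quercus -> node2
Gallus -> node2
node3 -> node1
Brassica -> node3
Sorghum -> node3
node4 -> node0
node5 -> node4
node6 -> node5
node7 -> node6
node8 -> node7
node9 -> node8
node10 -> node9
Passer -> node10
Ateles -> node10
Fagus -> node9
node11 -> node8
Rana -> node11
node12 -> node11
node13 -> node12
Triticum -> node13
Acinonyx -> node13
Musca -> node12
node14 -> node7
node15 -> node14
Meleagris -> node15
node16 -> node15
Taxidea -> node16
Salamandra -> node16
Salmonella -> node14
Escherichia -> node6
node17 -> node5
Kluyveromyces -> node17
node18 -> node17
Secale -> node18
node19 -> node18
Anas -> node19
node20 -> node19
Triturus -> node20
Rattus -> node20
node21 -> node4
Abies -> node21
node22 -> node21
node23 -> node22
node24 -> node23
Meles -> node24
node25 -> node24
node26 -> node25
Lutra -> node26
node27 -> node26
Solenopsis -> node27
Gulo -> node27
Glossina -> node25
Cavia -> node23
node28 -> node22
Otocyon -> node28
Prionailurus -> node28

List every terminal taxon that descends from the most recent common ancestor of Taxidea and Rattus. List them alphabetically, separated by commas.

Tracing Taxidea: it sits inside (Taxidea,Salamandra).
Tracing Rattus: it sits inside (Triturus,Rattus).
The smallest clade enclosing both is ((((((Passer,Ateles),Fagus),(Rana,((Triticum,Acinonyx),Musca))),((Meleagris,(Taxidea,Salamandra)),Salmonella)),Escherichia),(Kluyveromyces,(Secale,(Anas,(Triturus,Rattus))))); the answer is its 17 terminal taxa in alphabetical order.

Acinonyx, Anas, Ateles, Escherichia, Fagus, Kluyveromyces, Meleagris, Musca, Passer, Rana, Rattus, Salamandra, Salmonella, Secale, Taxidea, Triticum, Triturus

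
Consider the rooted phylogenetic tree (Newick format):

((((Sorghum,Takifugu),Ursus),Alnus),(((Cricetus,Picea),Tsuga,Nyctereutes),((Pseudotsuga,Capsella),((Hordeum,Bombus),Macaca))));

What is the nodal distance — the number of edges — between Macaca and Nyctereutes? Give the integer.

The MRCA of Macaca and Nyctereutes is the node subtending (((Cricetus,Picea),Tsuga,Nyctereutes),((Pseudotsuga,Capsella),((Hordeum,Bombus),Macaca))).
From Macaca up to that node: 3 branches. From Nyctereutes up to the same node: 2 branches. Total: 3 + 2 = 5.

5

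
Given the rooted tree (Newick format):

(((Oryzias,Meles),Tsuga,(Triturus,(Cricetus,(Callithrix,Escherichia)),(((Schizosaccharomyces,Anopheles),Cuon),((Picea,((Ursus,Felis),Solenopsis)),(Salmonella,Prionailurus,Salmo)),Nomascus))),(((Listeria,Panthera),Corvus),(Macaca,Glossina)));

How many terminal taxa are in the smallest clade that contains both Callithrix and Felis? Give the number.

The MRCA of Callithrix and Felis is the node subtending (Triturus,(Cricetus,(Callithrix,Escherichia)),(((Schizosaccharomyces,Anopheles),Cuon),((Picea,((Ursus,Felis),Solenopsis)),(Salmonella,Prionailurus,Salmo)),Nomascus)).
That clade contains 15 terminal taxa: Anopheles, Callithrix, Cricetus, Cuon, Escherichia, Felis, Nomascus, Picea, Prionailurus, Salmo, Salmonella, Schizosaccharomyces, Solenopsis, Triturus, Ursus.

15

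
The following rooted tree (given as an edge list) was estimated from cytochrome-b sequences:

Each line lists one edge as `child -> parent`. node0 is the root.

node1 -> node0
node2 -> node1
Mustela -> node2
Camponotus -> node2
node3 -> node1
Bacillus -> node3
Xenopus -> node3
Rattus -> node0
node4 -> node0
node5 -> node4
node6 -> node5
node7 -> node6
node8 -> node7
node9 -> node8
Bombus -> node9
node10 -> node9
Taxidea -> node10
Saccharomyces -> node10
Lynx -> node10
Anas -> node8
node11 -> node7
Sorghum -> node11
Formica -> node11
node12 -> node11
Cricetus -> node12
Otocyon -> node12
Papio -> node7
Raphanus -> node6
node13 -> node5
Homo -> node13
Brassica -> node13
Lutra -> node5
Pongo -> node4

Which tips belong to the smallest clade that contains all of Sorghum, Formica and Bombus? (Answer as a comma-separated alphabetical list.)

Anas, Bombus, Cricetus, Formica, Lynx, Otocyon, Papio, Saccharomyces, Sorghum, Taxidea

Tracing Sorghum: it sits inside (Sorghum,Formica,(Cricetus,Otocyon)).
Tracing Formica: it sits inside (Sorghum,Formica,(Cricetus,Otocyon)).
Tracing Bombus: it sits inside (Bombus,(Taxidea,Saccharomyces,Lynx)).
The smallest clade enclosing all 3 is (((Bombus,(Taxidea,Saccharomyces,Lynx)),Anas),(Sorghum,Formica,(Cricetus,Otocyon)),Papio); the answer is its 10 terminal taxa in alphabetical order.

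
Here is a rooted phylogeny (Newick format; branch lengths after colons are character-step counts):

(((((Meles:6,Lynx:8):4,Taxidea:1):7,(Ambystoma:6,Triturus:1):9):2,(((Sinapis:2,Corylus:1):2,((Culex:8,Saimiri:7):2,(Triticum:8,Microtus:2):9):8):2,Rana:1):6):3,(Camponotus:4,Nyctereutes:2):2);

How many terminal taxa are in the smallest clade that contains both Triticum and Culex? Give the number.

The MRCA of Triticum and Culex is the node subtending ((Culex,Saimiri),(Triticum,Microtus)).
That clade contains 4 terminal taxa: Culex, Microtus, Saimiri, Triticum.

4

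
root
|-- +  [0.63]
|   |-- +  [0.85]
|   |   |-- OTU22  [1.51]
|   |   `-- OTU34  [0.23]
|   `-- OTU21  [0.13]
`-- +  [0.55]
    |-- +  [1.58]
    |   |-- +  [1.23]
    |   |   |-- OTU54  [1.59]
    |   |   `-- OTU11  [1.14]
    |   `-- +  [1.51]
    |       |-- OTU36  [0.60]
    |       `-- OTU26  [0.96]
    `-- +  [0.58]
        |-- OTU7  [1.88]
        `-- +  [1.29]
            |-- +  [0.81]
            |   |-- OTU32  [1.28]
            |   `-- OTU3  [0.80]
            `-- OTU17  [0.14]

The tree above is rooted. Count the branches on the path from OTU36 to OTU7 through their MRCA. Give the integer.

The MRCA of OTU36 and OTU7 is the node subtending (((OTU54,OTU11),(OTU36,OTU26)),(OTU7,((OTU32,OTU3),OTU17))).
From OTU36 up to that node: 3 branches. From OTU7 up to the same node: 2 branches. Total: 3 + 2 = 5.

5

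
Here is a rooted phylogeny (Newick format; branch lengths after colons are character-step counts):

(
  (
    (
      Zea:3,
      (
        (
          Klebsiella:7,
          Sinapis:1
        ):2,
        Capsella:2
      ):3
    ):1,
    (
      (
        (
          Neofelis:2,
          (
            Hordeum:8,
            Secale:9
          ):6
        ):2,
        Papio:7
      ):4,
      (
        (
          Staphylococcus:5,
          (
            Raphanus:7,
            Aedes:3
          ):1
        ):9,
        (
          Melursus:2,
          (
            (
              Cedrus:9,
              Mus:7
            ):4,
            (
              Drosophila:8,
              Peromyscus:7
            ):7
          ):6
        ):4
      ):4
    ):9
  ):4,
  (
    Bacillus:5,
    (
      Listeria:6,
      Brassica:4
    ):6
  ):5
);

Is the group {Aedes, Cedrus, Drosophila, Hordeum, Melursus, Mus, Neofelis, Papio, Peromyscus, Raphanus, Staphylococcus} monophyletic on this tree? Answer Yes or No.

The MRCA of the listed taxa subtends (((Neofelis,(Hordeum,Secale)),Papio),((Staphylococcus,(Raphanus,Aedes)),(Melursus,((Cedrus,Mus),(Drosophila,Peromyscus))))).
That clade also contains Secale, which is not in the proposed group, so the group is not monophyletic.

No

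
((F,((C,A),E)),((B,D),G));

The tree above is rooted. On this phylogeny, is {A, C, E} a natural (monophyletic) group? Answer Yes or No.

Yes

The most recent common ancestor of these taxa subtends ((C,A),E).
That clade has exactly 3 tips — every listed taxon and nothing else — so the group is monophyletic.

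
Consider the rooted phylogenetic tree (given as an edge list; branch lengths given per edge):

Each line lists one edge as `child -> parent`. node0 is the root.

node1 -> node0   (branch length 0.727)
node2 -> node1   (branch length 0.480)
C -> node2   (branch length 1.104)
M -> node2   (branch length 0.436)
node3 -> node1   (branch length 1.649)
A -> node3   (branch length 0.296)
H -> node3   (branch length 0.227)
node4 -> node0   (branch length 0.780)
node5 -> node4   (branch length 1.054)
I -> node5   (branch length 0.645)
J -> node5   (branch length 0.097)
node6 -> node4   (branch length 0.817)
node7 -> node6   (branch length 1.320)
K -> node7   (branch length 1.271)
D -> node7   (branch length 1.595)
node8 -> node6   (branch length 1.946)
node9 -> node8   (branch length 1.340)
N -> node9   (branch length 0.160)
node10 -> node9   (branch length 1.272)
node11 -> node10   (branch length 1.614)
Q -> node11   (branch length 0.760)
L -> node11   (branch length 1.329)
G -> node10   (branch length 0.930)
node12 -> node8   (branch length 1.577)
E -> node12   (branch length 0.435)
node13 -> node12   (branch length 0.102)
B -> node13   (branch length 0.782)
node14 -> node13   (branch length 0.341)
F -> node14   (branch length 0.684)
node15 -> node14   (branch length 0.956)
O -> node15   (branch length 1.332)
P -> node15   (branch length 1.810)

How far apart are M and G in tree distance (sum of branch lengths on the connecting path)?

8.728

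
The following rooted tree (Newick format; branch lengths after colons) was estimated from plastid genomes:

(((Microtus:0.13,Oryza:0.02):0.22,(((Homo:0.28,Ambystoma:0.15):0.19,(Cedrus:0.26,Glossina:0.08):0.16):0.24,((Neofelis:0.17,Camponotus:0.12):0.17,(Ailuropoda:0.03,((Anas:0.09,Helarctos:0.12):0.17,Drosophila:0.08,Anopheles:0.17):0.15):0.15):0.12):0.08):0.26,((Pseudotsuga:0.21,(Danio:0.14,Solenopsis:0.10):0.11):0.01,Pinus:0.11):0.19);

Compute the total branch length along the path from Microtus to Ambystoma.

1.01

The path runs Microtus → … → MRCA → … → Ambystoma; the MRCA is the node subtending ((Microtus,Oryza),(((Homo,Ambystoma),(Cedrus,Glossina)),((Neofelis,Camponotus),(Ailuropoda,((Anas,Helarctos),Drosophila,Anopheles))))).
Branch lengths along that path: 0.13 + 0.22 + 0.08 + 0.24 + 0.19 + 0.15 = 1.01.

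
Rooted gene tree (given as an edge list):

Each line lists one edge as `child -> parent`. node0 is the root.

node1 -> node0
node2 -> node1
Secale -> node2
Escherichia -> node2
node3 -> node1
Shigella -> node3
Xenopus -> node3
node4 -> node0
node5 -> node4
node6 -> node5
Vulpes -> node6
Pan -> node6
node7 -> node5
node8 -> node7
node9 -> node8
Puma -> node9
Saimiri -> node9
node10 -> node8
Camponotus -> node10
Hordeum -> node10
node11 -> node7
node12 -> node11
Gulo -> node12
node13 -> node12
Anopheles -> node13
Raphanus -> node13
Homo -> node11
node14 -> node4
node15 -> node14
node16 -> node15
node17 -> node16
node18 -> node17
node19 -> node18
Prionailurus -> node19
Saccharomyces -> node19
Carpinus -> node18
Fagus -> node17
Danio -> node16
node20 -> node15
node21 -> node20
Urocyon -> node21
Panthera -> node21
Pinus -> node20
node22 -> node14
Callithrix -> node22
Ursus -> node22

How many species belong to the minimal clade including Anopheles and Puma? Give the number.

8

The MRCA of Anopheles and Puma is the node subtending (((Puma,Saimiri),(Camponotus,Hordeum)),((Gulo,(Anopheles,Raphanus)),Homo)).
That clade contains 8 terminal taxa: Anopheles, Camponotus, Gulo, Homo, Hordeum, Puma, Raphanus, Saimiri.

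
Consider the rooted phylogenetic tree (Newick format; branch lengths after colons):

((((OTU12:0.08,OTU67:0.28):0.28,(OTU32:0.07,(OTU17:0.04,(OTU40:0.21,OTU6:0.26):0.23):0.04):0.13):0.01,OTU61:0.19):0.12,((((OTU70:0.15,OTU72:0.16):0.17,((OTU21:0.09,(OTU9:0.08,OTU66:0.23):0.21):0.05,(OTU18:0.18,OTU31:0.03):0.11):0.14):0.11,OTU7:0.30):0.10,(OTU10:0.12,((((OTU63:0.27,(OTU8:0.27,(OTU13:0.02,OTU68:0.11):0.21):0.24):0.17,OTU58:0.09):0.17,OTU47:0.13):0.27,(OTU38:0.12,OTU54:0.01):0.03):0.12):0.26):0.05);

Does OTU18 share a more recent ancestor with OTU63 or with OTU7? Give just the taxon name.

OTU7

The MRCA of OTU18 and OTU7 subtends (((OTU70,OTU72),((OTU21,(OTU9,OTU66)),(OTU18,OTU31))),OTU7) (8 taxa).
The MRCA of OTU18 and OTU63 subtends ((((OTU70,OTU72),((OTU21,(OTU9,OTU66)),(OTU18,OTU31))),OTU7),(OTU10,((((OTU63,(OTU8,(OTU13,OTU68))),OTU58),OTU47),(OTU38,OTU54)))) (17 taxa).
The first is nested inside the second, so OTU18 shares a more recent common ancestor with OTU7.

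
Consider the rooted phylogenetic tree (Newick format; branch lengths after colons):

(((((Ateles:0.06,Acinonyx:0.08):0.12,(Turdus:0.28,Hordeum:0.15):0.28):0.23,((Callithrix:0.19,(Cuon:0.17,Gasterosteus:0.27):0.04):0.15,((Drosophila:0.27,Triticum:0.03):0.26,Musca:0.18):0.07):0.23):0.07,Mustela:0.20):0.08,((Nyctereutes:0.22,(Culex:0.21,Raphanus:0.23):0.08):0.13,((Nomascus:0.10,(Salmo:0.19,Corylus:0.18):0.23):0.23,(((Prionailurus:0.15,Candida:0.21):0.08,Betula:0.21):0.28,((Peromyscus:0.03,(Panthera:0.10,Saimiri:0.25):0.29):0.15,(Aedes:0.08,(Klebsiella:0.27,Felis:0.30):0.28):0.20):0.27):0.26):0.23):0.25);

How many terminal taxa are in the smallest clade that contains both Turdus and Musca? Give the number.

The MRCA of Turdus and Musca is the node subtending (((Ateles,Acinonyx),(Turdus,Hordeum)),((Callithrix,(Cuon,Gasterosteus)),((Drosophila,Triticum),Musca))).
That clade contains 10 terminal taxa: Acinonyx, Ateles, Callithrix, Cuon, Drosophila, Gasterosteus, Hordeum, Musca, Triticum, Turdus.

10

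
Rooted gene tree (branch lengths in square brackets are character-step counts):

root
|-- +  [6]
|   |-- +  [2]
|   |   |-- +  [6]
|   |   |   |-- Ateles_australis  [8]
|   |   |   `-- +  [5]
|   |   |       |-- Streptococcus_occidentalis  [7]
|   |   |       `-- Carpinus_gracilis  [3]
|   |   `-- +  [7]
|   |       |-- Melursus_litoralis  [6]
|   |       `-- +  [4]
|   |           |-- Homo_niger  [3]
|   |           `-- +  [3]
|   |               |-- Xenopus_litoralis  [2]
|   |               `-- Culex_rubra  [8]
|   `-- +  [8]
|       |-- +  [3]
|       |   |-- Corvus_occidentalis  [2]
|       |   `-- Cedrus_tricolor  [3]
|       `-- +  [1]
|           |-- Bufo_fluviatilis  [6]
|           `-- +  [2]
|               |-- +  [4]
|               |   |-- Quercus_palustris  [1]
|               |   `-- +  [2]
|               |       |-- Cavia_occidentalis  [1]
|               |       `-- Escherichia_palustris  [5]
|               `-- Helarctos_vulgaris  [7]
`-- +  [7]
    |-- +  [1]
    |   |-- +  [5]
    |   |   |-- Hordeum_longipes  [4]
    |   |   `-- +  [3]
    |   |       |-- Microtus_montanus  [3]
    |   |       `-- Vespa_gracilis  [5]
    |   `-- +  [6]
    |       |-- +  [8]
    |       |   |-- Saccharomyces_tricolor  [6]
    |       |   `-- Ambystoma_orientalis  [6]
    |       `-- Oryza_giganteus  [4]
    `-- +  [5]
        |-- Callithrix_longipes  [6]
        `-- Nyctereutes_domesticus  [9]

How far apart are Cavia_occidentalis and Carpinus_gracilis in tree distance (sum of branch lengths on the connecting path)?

The path runs Cavia_occidentalis → … → MRCA → … → Carpinus_gracilis; the MRCA is the node subtending (((Ateles_australis,(Streptococcus_occidentalis,Carpinus_gracilis)),(Melursus_litoralis,(Homo_niger,(Xenopus_litoralis,Culex_rubra)))),((Corvus_occidentalis,Cedrus_tricolor),(Bufo_fluviatilis,((Quercus_palustris,(Cavia_occidentalis,Escherichia_palustris)),Helarctos_vulgaris)))).
Branch lengths along that path: 1 + 2 + 4 + 2 + 1 + 8 + 2 + 6 + 5 + 3 = 34.

34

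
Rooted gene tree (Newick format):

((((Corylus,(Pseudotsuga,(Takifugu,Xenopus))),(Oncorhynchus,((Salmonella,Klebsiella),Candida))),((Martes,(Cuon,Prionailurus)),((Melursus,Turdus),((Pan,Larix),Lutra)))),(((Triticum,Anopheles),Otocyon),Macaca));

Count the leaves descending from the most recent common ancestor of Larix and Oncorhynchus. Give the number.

16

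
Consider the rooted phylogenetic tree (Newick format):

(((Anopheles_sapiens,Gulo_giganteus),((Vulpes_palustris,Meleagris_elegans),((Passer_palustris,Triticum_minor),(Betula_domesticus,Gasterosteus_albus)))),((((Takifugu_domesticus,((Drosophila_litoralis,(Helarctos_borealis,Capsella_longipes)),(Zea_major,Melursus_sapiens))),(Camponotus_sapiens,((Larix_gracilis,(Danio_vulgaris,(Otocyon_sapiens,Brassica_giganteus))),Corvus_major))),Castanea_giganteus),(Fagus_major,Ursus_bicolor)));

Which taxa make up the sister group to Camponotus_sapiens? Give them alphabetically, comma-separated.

Camponotus_sapiens attaches to the tree at the node subtending (Camponotus_sapiens,((Larix_gracilis,(Danio_vulgaris,(Otocyon_sapiens,Brassica_giganteus))),Corvus_major)).
The other lineage descending from that same node — the sister group — is ((Larix_gracilis,(Danio_vulgaris,(Otocyon_sapiens,Brassica_giganteus))),Corvus_major); its 5 tips in alphabetical order are the answer.

Brassica_giganteus, Corvus_major, Danio_vulgaris, Larix_gracilis, Otocyon_sapiens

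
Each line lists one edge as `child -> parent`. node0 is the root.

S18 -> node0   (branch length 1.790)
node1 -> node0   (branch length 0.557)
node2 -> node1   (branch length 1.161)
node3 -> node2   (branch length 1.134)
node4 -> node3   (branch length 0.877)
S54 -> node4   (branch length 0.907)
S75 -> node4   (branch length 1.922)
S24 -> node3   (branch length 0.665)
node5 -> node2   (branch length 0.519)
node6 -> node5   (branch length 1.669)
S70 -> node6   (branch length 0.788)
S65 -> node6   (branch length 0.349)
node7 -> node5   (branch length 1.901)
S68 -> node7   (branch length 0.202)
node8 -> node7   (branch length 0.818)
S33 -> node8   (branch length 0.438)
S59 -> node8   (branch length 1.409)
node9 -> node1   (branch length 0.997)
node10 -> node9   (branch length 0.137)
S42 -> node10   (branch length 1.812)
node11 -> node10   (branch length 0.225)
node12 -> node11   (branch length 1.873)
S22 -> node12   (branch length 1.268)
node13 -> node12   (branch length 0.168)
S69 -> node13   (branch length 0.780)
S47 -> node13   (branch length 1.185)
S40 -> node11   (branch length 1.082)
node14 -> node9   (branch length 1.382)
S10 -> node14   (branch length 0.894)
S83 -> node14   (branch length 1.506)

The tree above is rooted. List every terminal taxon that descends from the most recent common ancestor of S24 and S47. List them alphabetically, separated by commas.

S10, S22, S24, S33, S40, S42, S47, S54, S59, S65, S68, S69, S70, S75, S83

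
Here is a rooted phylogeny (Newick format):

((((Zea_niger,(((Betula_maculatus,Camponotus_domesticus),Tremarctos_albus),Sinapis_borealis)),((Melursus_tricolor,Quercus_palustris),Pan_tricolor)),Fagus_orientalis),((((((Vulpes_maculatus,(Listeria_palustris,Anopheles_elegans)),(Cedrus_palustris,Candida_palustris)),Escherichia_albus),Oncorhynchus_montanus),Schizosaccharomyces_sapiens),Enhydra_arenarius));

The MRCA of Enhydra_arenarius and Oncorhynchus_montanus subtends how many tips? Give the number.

9

The MRCA of Enhydra_arenarius and Oncorhynchus_montanus is the node subtending ((((((Vulpes_maculatus,(Listeria_palustris,Anopheles_elegans)),(Cedrus_palustris,Candida_palustris)),Escherichia_albus),Oncorhynchus_montanus),Schizosaccharomyces_sapiens),Enhydra_arenarius).
That clade contains 9 terminal taxa: Anopheles_elegans, Candida_palustris, Cedrus_palustris, Enhydra_arenarius, Escherichia_albus, Listeria_palustris, Oncorhynchus_montanus, Schizosaccharomyces_sapiens, Vulpes_maculatus.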